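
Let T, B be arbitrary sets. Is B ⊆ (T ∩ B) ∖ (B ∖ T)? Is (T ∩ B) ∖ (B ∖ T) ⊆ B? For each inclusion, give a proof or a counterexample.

(⟹) This inclusion fails. Take T = ∅, B = {1}; then 1 ∈ B but 1 ∉ (T ∩ B) ∖ (B ∖ T).

(⟸) Let x ∈ (T ∩ B) ∖ (B ∖ T). Then x ∈ T ∩ B, from which x ∈ B.

The sets are not equal: only the reverse inclusion holds.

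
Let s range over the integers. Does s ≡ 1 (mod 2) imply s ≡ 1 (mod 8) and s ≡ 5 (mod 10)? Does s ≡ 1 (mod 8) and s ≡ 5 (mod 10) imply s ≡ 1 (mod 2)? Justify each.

(⟸) If s ≡ 1 (mod 8) and s ≡ 5 (mod 10), then by the Chinese remainder theorem s ≡ 25 (mod 40). Since 25 ≡ 1 (mod 2) and 2 ∣ 40, we get s ≡ 1 (mod 2).

(⟹) This fails: s = 1 gives 1 ≡ 1 (mod 2) but 1 ≡ 1 (mod 10), so the conjunction on the right does not hold.

(⇒) fails; (⇐) holds.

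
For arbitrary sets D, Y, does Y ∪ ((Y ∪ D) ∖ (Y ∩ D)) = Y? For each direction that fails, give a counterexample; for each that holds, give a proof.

Only the reverse inclusion holds.

(⟹) This inclusion fails. Take D = {1}, Y = ∅; then 1 ∈ Y ∪ ((Y ∪ D) ∖ (Y ∩ D)) but 1 ∉ Y.

(⟸) Let x ∈ Y. Then either x ∈ Y and x ∉ D; or x ∈ D ∩ Y. In each case x ∈ Y ∪ ((Y ∪ D) ∖ (Y ∩ D)), so Y ⊆ Y ∪ ((Y ∪ D) ∖ (Y ∩ D)).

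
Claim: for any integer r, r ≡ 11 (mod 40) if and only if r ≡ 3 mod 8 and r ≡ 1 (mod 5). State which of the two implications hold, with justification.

Forward direction. Suppose r ≡ 11 (mod 40); write r = 40j + 11. Since 8 ∣ 40, reducing mod 8 gives r ≡ 11 ≡ 3 (mod 8); since 5 ∣ 40, reducing mod 5 gives r ≡ 11 ≡ 1 (mod 5).

Converse. If r ≡ 3 (mod 8) and r ≡ 1 (mod 5), then by the Chinese remainder theorem r ≡ 11 (mod 40). This is exactly r ≡ 11 (mod 40).

The biconditional holds.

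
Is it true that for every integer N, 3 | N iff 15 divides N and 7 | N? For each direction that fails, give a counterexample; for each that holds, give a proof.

(⇒) This fails: take N = 3. Certainly 3 ∣ 3, but 15 ∤ 3.

(⇐) Suppose 15 ∣ N and 7 ∣ N. Any common multiple of 15 and 7 is a multiple of their lcm; here gcd(15, 7) = 1, so lcm(15, 7) = 15·7 = 105, so 105 ∣ N. Since 3 ∣ 105, it follows that 3 ∣ N.

(⇒) fails; (⇐) holds.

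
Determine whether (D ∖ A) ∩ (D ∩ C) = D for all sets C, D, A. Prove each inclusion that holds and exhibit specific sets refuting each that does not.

(⊆) Let x ∈ (D ∖ A) ∩ (D ∩ C). Then x ∈ C ∩ D and x ∉ A, from which x ∈ D.

(⊇) This inclusion fails. Take C = ∅, D = {1}, A = ∅; then 1 ∈ D but 1 ∉ (D ∖ A) ∩ (D ∩ C).

(⊆) holds; (⊇) fails.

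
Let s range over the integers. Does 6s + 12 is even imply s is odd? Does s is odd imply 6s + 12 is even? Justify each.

(⟸) Suppose s is odd. Since 6 is even, 6s is even for every s, so 6s + 12 has the same parity as 12, which is even. Hence 6s + 12 is even.

(⟹) This fails: take s = 0. Then 6s + 12 = 12, which is even, yet s = 0 is even, not odd.

Not equivalent: only (⇐) holds.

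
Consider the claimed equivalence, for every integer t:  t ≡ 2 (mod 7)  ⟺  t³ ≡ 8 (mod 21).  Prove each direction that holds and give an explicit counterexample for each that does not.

Neither direction holds.

(→) This fails: take t = 9. Then 9 ≡ 2 (mod 7), but 9³ = 729 ≡ 15 (mod 21), not 8.

(←) This fails: take t = 8. Then 8³ = 512 ≡ 8 (mod 21), yet 8 ≡ 1 (mod 7), not 2.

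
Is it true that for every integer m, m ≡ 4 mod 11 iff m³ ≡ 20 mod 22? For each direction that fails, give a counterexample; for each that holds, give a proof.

Only the reverse direction holds.

[⇒] This fails: take m = 15. Then 15 ≡ 4 (mod 11), but 15³ = 3375 ≡ 9 (mod 22), not 20.

[⇐] Conversely, the residues r modulo 22 with r³ ≡ 20 (mod 22) are exactly {4}, and each is ≡ 4 (mod 11).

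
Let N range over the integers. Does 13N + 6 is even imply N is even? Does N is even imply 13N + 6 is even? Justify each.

(→) Suppose 13N + 6 is even. Since 13 is odd, 13N and N have the same parity, so 13N + 6 ≡ N + 6 (mod 2). As 6 is even, 13N + 6 is even exactly when N is even. Thus N is even.

(←) Conversely, suppose N is even; write N = 2j. Then 13N + 6 = 13·(2j) + 6 = 2·13j + 6, which is even.

The biconditional holds.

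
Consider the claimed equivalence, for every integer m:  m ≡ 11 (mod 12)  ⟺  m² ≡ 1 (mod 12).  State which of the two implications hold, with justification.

Only the forward implication holds.

(→) Suppose m ≡ 11 (mod 12). Write m = 12j + 11. Then (12j + 11)² = 144j² + 264j + 121 = 12(12j² + 22j + 10) + 1, so m² ≡ 1 (mod 12).

(←) This fails: take m = 1. Then 1² = 1 ≡ 1 (mod 12), yet 1 ≡ 1 (mod 12), not 11.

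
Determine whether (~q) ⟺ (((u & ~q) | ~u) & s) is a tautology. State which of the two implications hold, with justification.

(⟹) This fails. Under u = F, q = F, s = F, the left side is true but the right side is false.

(⟸) This fails. Under u = F, q = T, s = T, the left side is false but the right side is true.

(⇒) fails and (⇐) fails.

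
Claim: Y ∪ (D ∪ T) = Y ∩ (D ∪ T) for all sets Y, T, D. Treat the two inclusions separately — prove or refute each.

Only the reverse inclusion holds.

(⟹) This inclusion fails. Take Y = {1}, T = ∅, D = ∅; then 1 ∈ Y ∪ (D ∪ T) but 1 ∉ Y ∩ (D ∪ T).

(⟸) Let x ∈ Y ∩ (D ∪ T). Then either x ∈ Y ∩ T and x ∉ D; or x ∈ Y ∩ D and x ∉ T; or x ∈ Y ∩ T ∩ D. In each case x ∈ Y ∪ (D ∪ T), so Y ∩ (D ∪ T) ⊆ Y ∪ (D ∪ T).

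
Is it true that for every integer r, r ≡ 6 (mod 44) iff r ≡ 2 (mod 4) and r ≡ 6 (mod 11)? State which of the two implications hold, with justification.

Both implications hold.

[⇒] Suppose r ≡ 6 (mod 44); write r = 44j + 6. Since 4 ∣ 44, reducing mod 4 gives r ≡ 6 ≡ 2 (mod 4); since 11 ∣ 44, reducing mod 11 gives r ≡ 6 (mod 11).

[⇐] Conversely, if r ≡ 2 (mod 4) and r ≡ 6 (mod 11), then by the Chinese remainder theorem r ≡ 6 (mod 44). This is exactly r ≡ 6 (mod 44).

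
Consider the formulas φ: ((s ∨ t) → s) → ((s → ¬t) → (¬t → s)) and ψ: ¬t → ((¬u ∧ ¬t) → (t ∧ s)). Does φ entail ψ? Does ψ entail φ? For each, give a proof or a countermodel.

Neither direction holds.

(→) This fails. Under s = T, u = F, t = F, the left side is true but the right side is false.

(←) This fails. Under s = F, u = T, t = F, the left side is false but the right side is true.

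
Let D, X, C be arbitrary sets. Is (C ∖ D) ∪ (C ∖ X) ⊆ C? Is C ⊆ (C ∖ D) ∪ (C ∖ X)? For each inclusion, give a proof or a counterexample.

(⊆) holds; (⊇) fails.

(⟹) Let x ∈ (C ∖ D) ∪ (C ∖ X). Then either x ∈ C and x ∉ D, X; or x ∈ D ∩ C and x ∉ X; or x ∈ X ∩ C and x ∉ D. In each case x ∈ C, so (C ∖ D) ∪ (C ∖ X) ⊆ C.

(⟸) This inclusion fails. Take D = {1}, X = {1}, C = {1}; then 1 ∈ C but 1 ∉ (C ∖ D) ∪ (C ∖ X).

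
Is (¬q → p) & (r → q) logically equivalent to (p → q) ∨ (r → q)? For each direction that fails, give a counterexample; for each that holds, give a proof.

Forward direction. Assume the antecedent. If r is true, the antecedent forces (r = T, p = F, q = T) or (r = T, p = T, q = T), and (p → q) ∨ (r → q) holds there. If r is false, (p → q) ∨ (r → q) reduces to true regardless of the other variables. Either way (p → q) ∨ (r → q) holds.

Converse. This fails. Under r = F, p = F, q = F, the left side is false but the right side is true.

Only the forward implication holds.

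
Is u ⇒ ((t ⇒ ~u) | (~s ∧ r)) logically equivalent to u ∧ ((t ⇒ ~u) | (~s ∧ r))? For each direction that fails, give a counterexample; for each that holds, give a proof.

(⟸) Assume the antecedent. If t is true, the antecedent forces (r = T, t = T, s = F, u = T), and u ⇒ ((t ⇒ ~u) | (~s ∧ r)) holds there. If t is false, u ⇒ ((t ⇒ ~u) | (~s ∧ r)) reduces to true regardless of the other variables. Either way u ⇒ ((t ⇒ ~u) | (~s ∧ r)) holds.

(⟹) This fails. Under r = F, t = F, s = F, u = F, the left side is true but the right side is false.

Only the converse holds.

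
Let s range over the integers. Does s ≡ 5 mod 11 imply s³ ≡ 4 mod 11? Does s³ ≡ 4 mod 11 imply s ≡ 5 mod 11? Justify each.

(⇒) Suppose s ≡ 5 mod 11. Write s = 11j + 5. Then (11j + 5)³ = 1331j³ + 1815j² + 825j + 125 = 11(121j³ + 165j² + 75j + 11) + 4, so s³ ≡ 4 (mod 11).

(⇐) For the converse, argue contrapositively. If s ≢ 5 (mod 11), then s is congruent to one of 0, 1, 2, 3, 4, 6, 7, 8, 9, 10 modulo 11, and these give s³ ≡ 0, 1, 8, 5, 9, 7, 2, 6, 3, 10 respectively — never 4.

The biconditional holds.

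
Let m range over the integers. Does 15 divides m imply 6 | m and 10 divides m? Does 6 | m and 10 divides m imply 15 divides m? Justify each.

[⇒] This fails: take m = 15. Certainly 15 ∣ 15, but 6 ∤ 15.

[⇐] Suppose 6 ∣ m and 10 ∣ m. Any common multiple of 6 and 10 is a multiple of their lcm; here lcm(6, 10) = 6·10/gcd(6, 10) = 60/2 = 30, so 30 ∣ m. Since 15 ∣ 30, it follows that 15 ∣ m.

Only the converse holds.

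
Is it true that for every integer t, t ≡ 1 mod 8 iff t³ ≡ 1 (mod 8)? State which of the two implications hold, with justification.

(⟹) Suppose t ≡ 1 mod 8. Write t = 8j + 1. Then (8j + 1)³ = 512j³ + 192j² + 24j + 1 = 8(64j³ + 24j² + 3j) + 1, so t³ ≡ 1 (mod 8).

(⟸) Conversely, suppose t³ ≡ 1 (mod 8). The only residue r in {0, …, 7} with r³ ≡ 1 (mod 8) is r = 1, so t ≡ 1 (mod 8).

Both directions hold; the statement is true.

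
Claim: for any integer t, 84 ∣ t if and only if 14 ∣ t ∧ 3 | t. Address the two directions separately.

(⇒) holds; (⇐) fails.

Forward direction. If 84 ∣ t, write t = 84q. Since 84 = 6·14, t = 14·(6q), so 14 ∣ t; and since 84 = 28·3, t = 3·(28q), so 3 ∣ t.

Converse. This fails: take t = 42. Both 14 ∣ 42 and 3 ∣ 42, yet 42 is not a multiple of 84 (since 42 = 0·84 + 42), so 84 ∤ 42.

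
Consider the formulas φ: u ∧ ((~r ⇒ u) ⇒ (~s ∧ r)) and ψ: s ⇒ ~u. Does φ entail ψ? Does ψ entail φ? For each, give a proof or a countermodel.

Only the forward implication holds.

(⇐) This fails. Under r = F, u = F, s = F, the left side is false but the right side is true.

(⇒) Assume the antecedent. If r is true, the antecedent forces (r = T, u = T, s = F), and s ⇒ ~u holds there. If r is false, the antecedent cannot hold. Either way s ⇒ ~u holds.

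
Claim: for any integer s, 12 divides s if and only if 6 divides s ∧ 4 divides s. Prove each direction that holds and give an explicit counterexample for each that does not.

The biconditional holds.

Converse. Suppose 6 ∣ s and 4 ∣ s. Any common multiple of 6 and 4 is a multiple of their lcm; here lcm(6, 4) = 6·4/gcd(6, 4) = 24/2 = 12, so 12 ∣ s.

Forward direction. If 12 ∣ s, write s = 12q. Since 12 = 2·6, s = 6·(2q), so 6 ∣ s; and since 12 = 3·4, s = 4·(3q), so 4 ∣ s.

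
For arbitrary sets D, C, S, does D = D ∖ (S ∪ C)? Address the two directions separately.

The sets are not equal: only the reverse inclusion holds.

(⊆) This inclusion fails. Take D = {1}, C = {1}, S = ∅; then 1 ∈ D but 1 ∉ D ∖ (S ∪ C).

(⊇) Let x ∈ D ∖ (S ∪ C). Then x ∈ D and x ∉ C, S, from which x ∈ D.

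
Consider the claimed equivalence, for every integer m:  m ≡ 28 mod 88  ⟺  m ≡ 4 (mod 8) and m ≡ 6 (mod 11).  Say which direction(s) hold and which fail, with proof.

[⇐] If m ≡ 4 (mod 8) and m ≡ 6 (mod 11), then by the Chinese remainder theorem m ≡ 28 (mod 88). This is exactly m ≡ 28 (mod 88).

[⇒] Suppose m ≡ 28 (mod 88); write m = 88j + 28. Since 8 ∣ 88, reducing mod 8 gives m ≡ 28 ≡ 4 (mod 8); since 11 ∣ 88, reducing mod 11 gives m ≡ 28 ≡ 6 (mod 11).

Both directions hold; the statement is true.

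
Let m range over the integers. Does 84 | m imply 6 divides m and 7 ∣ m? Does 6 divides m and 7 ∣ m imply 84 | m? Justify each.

(→) If 84 ∣ m, write m = 84q. Since 84 = 14·6, m = 6·(14q), so 6 ∣ m; and since 84 = 12·7, m = 7·(12q), so 7 ∣ m.

(←) This fails: take m = 42. Both 6 ∣ 42 and 7 ∣ 42, yet 42 is not a multiple of 84 (since 42 = 0·84 + 42), so 84 ∤ 42.

Not equivalent: only (⇒) holds.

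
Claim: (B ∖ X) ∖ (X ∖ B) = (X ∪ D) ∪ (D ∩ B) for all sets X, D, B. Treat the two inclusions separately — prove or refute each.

Neither inclusion holds.

(⟹) This inclusion fails. Take X = ∅, D = ∅, B = {1}; then 1 ∈ (B ∖ X) ∖ (X ∖ B) but 1 ∉ (X ∪ D) ∪ (D ∩ B).

(⟸) This inclusion fails. Take X = {1}, D = ∅, B = ∅; then 1 ∈ (X ∪ D) ∪ (D ∩ B) but 1 ∉ (B ∖ X) ∖ (X ∖ B).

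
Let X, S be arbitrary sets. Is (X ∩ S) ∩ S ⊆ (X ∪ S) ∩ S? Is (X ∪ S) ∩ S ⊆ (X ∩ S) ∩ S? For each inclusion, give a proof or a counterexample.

(⊆) holds; (⊇) fails.

(⊆) Let x ∈ (X ∩ S) ∩ S. Then x ∈ X ∩ S, from which x ∈ (X ∪ S) ∩ S.

(⊇) This inclusion fails. Take X = ∅, S = {1}; then 1 ∈ (X ∪ S) ∩ S but 1 ∉ (X ∩ S) ∩ S.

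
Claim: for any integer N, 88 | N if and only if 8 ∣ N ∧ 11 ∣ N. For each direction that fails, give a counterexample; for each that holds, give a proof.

(←) Suppose 8 ∣ N and 11 ∣ N. Any common multiple of 8 and 11 is a multiple of their lcm; here gcd(8, 11) = 1, so lcm(8, 11) = 8·11 = 88, so 88 ∣ N.

(→) If 88 ∣ N, write N = 88q. Since 88 = 11·8, N = 8·(11q), so 8 ∣ N; and since 88 = 8·11, N = 11·(8q), so 11 ∣ N.

Both directions hold; the statement is true.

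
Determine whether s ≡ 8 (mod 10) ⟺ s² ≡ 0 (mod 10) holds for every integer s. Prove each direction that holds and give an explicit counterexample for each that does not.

Forward direction. This fails: take s = 8. Then 8 ≡ 8 (mod 10), but 8² = 64 ≡ 4 (mod 10), not 0.

Converse. This fails: take s = 0. Then 0² = 0 ≡ 0 (mod 10), yet 0 ≡ 0 (mod 10), not 8.

Neither direction holds.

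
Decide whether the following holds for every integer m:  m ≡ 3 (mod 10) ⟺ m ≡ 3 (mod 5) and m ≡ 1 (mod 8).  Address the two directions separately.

Only the converse holds.

(→) This fails: m = 3 gives 3 ≡ 3 (mod 10) but 3 ≡ 3 (mod 8), so the conjunction on the right does not hold.

(←) Conversely, if m ≡ 3 (mod 5) and m ≡ 1 (mod 8), then by the Chinese remainder theorem m ≡ 33 (mod 40). Since 33 ≡ 3 (mod 10) and 10 ∣ 40, we get m ≡ 3 (mod 10).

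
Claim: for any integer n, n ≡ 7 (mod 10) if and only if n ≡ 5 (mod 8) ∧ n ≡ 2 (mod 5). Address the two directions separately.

Forward direction. This fails: n = 17 gives 17 ≡ 7 (mod 10) but 17 ≡ 1 (mod 8), so the conjunction on the right does not hold.

Converse. If n ≡ 5 (mod 8) and n ≡ 2 (mod 5), then by the Chinese remainder theorem n ≡ 37 (mod 40). Since 37 ≡ 7 (mod 10) and 10 ∣ 40, we get n ≡ 7 (mod 10).

The forward direction fails; the converse holds.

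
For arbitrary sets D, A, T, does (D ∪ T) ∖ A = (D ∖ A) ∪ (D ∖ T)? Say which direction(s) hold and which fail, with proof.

Neither inclusion holds.

(⟹) This inclusion fails. Take D = ∅, A = ∅, T = {1}; then 1 ∈ (D ∪ T) ∖ A but 1 ∉ (D ∖ A) ∪ (D ∖ T).

(⟸) This inclusion fails. Take D = {1}, A = {1}, T = ∅; then 1 ∈ (D ∖ A) ∪ (D ∖ T) but 1 ∉ (D ∪ T) ∖ A.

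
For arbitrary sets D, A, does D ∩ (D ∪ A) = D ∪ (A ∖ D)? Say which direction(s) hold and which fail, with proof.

The sets are not equal: only the forward inclusion holds.

(⟹) Let x ∈ D ∩ (D ∪ A). Then either x ∈ D and x ∉ A; or x ∈ D ∩ A. In each case x ∈ D ∪ (A ∖ D), so D ∩ (D ∪ A) ⊆ D ∪ (A ∖ D).

(⟸) This inclusion fails. Take D = ∅, A = {1}; then 1 ∈ D ∪ (A ∖ D) but 1 ∉ D ∩ (D ∪ A).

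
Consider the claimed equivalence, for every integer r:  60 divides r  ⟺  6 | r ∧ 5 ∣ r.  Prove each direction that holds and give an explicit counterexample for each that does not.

(←) This fails: take r = 30. Both 6 ∣ 30 and 5 ∣ 30, yet 30 is not a multiple of 60 (since 30 = 0·60 + 30), so 60 ∤ 30.

(→) If 60 ∣ r, write r = 60q. Since 60 = 10·6, r = 6·(10q), so 6 ∣ r; and since 60 = 12·5, r = 5·(12q), so 5 ∣ r.

Only the forward direction holds.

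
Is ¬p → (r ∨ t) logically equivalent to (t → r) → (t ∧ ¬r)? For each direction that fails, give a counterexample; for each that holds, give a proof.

(⇒) fails; (⇐) holds.

Forward direction. This fails. Under p = T, t = F, r = F, the left side is true but the right side is false.

Converse. Assume the antecedent. If p is true, ¬p → (r ∨ t) reduces to true regardless of the other variables. If p is false, the antecedent forces (p = F, t = T, r = F), and ¬p → (r ∨ t) holds there. Either way ¬p → (r ∨ t) holds.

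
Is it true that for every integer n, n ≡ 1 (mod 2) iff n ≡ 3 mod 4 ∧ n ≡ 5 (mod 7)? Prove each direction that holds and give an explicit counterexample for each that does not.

Only the reverse direction holds.

(⇒) This fails: n = 1 gives 1 ≡ 1 (mod 2) but 1 ≡ 1 (mod 4), so the conjunction on the right does not hold.

(⇐) Conversely, if n ≡ 3 (mod 4) and n ≡ 5 (mod 7), then by the Chinese remainder theorem n ≡ 19 (mod 28). Since 19 ≡ 1 (mod 2) and 2 ∣ 28, we get n ≡ 1 (mod 2).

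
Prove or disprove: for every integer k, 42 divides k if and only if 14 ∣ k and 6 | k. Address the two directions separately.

[⇐] Suppose 14 ∣ k and 6 ∣ k. Any common multiple of 14 and 6 is a multiple of their lcm; here lcm(14, 6) = 14·6/gcd(14, 6) = 84/2 = 42, so 42 ∣ k.

[⇒] If 42 ∣ k, write k = 42q. Since 42 = 3·14, k = 14·(3q), so 14 ∣ k; and since 42 = 7·6, k = 6·(7q), so 6 ∣ k.

Both directions hold.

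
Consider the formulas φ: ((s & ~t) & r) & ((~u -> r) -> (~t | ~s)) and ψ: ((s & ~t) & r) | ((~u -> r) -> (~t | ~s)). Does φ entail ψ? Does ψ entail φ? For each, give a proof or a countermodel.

Forward direction. Assume the antecedent. If u is true, the antecedent forces (u = T, t = F, r = T, s = T), and the consequent holds there. If u is false, the antecedent forces (u = F, t = F, r = T, s = T), and the consequent holds there. Either way the consequent holds.

Converse. This fails. Under u = F, t = F, r = F, s = F, the left side is false but the right side is true.

(⇒) holds; (⇐) fails.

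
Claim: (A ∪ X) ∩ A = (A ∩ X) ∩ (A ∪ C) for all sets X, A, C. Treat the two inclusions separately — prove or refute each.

The sets are not equal: only the reverse inclusion holds.

Forward inclusion. This inclusion fails. Take X = ∅, A = {1}, C = ∅; then 1 ∈ (A ∪ X) ∩ A but 1 ∉ (A ∩ X) ∩ (A ∪ C).

Reverse inclusion. Let x ∈ (A ∩ X) ∩ (A ∪ C). Then either x ∈ X ∩ A and x ∉ C; or x ∈ X ∩ A ∩ C. In each case x ∈ (A ∪ X) ∩ A, so (A ∩ X) ∩ (A ∪ C) ⊆ (A ∪ X) ∩ A.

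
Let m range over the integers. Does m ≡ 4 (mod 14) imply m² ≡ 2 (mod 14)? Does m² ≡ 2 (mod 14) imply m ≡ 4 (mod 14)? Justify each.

[⇒] Suppose m ≡ 4 (mod 14). Write m = 14j + 4. Then (14j + 4)² = 196j² + 112j + 16 = 14(14j² + 8j + 1) + 2, so m² ≡ 2 (mod 14).

[⇐] This fails: take m = 10. Then 10² = 100 ≡ 2 (mod 14), yet 10 ≡ 10 (mod 14), not 4.

(⇒) holds; (⇐) fails.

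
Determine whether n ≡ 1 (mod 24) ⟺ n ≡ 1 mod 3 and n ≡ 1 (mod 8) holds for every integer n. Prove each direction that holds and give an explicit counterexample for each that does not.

Both implications hold.

(→) Suppose n ≡ 1 (mod 24); write n = 24j + 1. Since 3 ∣ 24, reducing mod 3 gives n ≡ 1 (mod 3); since 8 ∣ 24, reducing mod 8 gives n ≡ 1 (mod 8).

(←) Conversely, if n ≡ 1 (mod 3) and n ≡ 1 (mod 8), then by the Chinese remainder theorem n ≡ 1 (mod 24). This is exactly n ≡ 1 (mod 24).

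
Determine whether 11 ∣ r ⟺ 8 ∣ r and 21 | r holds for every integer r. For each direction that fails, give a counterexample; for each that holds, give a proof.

Both directions fail.

(⟹) This fails: take r = 11. Certainly 11 ∣ 11, but 8 ∤ 11.

(⟸) This fails: take r = 168. Both 8 ∣ 168 and 21 ∣ 168, yet 168 is not a multiple of 11 (since 168 = 15·11 + 3), so 11 ∤ 168.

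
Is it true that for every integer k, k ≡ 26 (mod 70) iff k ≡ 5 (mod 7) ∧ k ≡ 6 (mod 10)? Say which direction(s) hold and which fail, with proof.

The biconditional holds.

[⇐] If k ≡ 5 (mod 7) and k ≡ 6 (mod 10), then by the Chinese remainder theorem k ≡ 26 (mod 70). This is exactly k ≡ 26 (mod 70).

[⇒] Suppose k ≡ 26 (mod 70); write k = 70j + 26. Since 7 ∣ 70, reducing mod 7 gives k ≡ 26 ≡ 5 (mod 7); since 10 ∣ 70, reducing mod 10 gives k ≡ 26 ≡ 6 (mod 10).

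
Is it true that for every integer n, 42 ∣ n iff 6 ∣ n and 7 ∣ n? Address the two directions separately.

Forward direction. If 42 ∣ n, write n = 42q. Since 42 = 7·6, n = 6·(7q), so 6 ∣ n; and since 42 = 6·7, n = 7·(6q), so 7 ∣ n.

Converse. Suppose 6 ∣ n and 7 ∣ n. Any common multiple of 6 and 7 is a multiple of their lcm; here gcd(6, 7) = 1, so lcm(6, 7) = 6·7 = 42, so 42 ∣ n.

The biconditional holds.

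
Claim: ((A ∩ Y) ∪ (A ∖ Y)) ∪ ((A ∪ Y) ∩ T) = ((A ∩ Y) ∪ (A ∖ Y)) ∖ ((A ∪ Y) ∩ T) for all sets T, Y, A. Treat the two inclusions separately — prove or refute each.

Forward inclusion. This inclusion fails. Take T = {1}, Y = {1}, A = ∅; then 1 ∈ ((A ∩ Y) ∪ (A ∖ Y)) ∪ ((A ∪ Y) ∩ T) but 1 ∉ ((A ∩ Y) ∪ (A ∖ Y)) ∖ ((A ∪ Y) ∩ T).

Reverse inclusion. Let x ∈ ((A ∩ Y) ∪ (A ∖ Y)) ∖ ((A ∪ Y) ∩ T). Then either x ∈ A and x ∉ T, Y; or x ∈ Y ∩ A and x ∉ T. In each case x ∈ ((A ∩ Y) ∪ (A ∖ Y)) ∪ ((A ∪ Y) ∩ T), so ((A ∩ Y) ∪ (A ∖ Y)) ∖ ((A ∪ Y) ∩ T) ⊆ ((A ∩ Y) ∪ (A ∖ Y)) ∪ ((A ∪ Y) ∩ T).

The sets are not equal: only the reverse inclusion holds.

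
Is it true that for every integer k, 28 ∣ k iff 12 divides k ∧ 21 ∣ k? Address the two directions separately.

Only the reverse direction holds.

[⇒] This fails: take k = 28. Certainly 28 ∣ 28, but 12 ∤ 28.

[⇐] Suppose 12 ∣ k and 21 ∣ k. Any common multiple of 12 and 21 is a multiple of their lcm; here lcm(12, 21) = 12·21/gcd(12, 21) = 252/3 = 84, so 84 ∣ k. Since 28 ∣ 84, it follows that 28 ∣ k.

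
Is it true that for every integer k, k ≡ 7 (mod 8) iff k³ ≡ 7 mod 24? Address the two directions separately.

(⇒) This fails: take k = 15. Then 15 ≡ 7 (mod 8), but 15³ = 3375 ≡ 15 (mod 24), not 7.

(⇐) Conversely, the residues r modulo 24 with r³ ≡ 7 (mod 24) are exactly {7}, and each is ≡ 7 (mod 8).

Only the reverse direction holds.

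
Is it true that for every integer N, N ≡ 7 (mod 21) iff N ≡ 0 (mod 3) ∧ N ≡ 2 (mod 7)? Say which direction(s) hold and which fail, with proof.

(→) This fails: N = 7 gives 7 ≡ 7 (mod 21) but 7 ≡ 1 (mod 3), so the conjunction on the right does not hold.

(←) This fails: N = 9 satisfies both congruences on the right (9 ≡ 0 mod 3 and 9 ≡ 2 mod 7) yet 9 ≡ 9 (mod 21), not 7.

Neither direction holds.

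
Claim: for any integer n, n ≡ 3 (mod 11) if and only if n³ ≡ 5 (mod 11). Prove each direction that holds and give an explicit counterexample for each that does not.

Both directions hold; the statement is true.

(⇒) Suppose n ≡ 3 (mod 11). Write n = 11j + 3. Then (11j + 3)³ = 1331j³ + 1089j² + 297j + 27 = 11(121j³ + 99j² + 27j + 2) + 5, so n³ ≡ 5 (mod 11).

(⇐) Conversely, suppose n³ ≡ 5 (mod 11). The only residue r in {0, …, 10} with r³ ≡ 5 (mod 11) is r = 3, so n ≡ 3 (mod 11).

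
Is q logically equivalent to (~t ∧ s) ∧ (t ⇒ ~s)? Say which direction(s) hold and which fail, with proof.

Both directions fail.

(⇒) This fails. Under s = F, t = F, q = T, the left side is true but the right side is false.

(⇐) This fails. Under s = T, t = F, q = F, the left side is false but the right side is true.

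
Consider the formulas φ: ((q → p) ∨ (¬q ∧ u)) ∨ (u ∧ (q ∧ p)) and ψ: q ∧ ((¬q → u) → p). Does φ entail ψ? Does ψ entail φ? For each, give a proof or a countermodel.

(←) Assume the antecedent. If u is true, the antecedent forces (u = T, p = T, q = T), and the consequent holds there. If u is false, the antecedent forces (u = F, p = T, q = T), and the consequent holds there. Either way the consequent holds.

(→) This fails. Under u = F, p = F, q = F, the left side is true but the right side is false.

Only the converse holds.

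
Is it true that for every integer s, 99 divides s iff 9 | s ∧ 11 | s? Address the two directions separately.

Both directions hold; the statement is true.

(→) If 99 ∣ s, write s = 99q. Since 99 = 11·9, s = 9·(11q), so 9 ∣ s; and since 99 = 9·11, s = 11·(9q), so 11 ∣ s.

(←) Suppose 9 ∣ s and 11 ∣ s. Any common multiple of 9 and 11 is a multiple of their lcm; here gcd(9, 11) = 1, so lcm(9, 11) = 9·11 = 99, so 99 ∣ s.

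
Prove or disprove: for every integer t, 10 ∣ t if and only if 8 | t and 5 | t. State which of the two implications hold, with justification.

[⇒] This fails: take t = 10. Certainly 10 ∣ 10, but 8 ∤ 10.

[⇐] Suppose 8 ∣ t and 5 ∣ t. Any common multiple of 8 and 5 is a multiple of their lcm; here gcd(8, 5) = 1, so lcm(8, 5) = 8·5 = 40, so 40 ∣ t. Since 10 ∣ 40, it follows that 10 ∣ t.

(⇒) fails; (⇐) holds.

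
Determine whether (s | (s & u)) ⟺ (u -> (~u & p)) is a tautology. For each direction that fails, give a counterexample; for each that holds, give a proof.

(⇒) fails and (⇐) fails.

(⇒) This fails. Under p = F, u = T, s = T, the left side is true but the right side is false.

(⇐) This fails. Under p = F, u = F, s = F, the left side is false but the right side is true.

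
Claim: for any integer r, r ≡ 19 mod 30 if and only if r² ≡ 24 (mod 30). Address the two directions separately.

Neither direction holds.

(→) This fails: take r = 19. Then 19 ≡ 19 (mod 30), but 19² = 361 ≡ 1 (mod 30), not 24.

(←) This fails: take r = 12. Then 12² = 144 ≡ 24 (mod 30), yet 12 ≡ 12 (mod 30), not 19.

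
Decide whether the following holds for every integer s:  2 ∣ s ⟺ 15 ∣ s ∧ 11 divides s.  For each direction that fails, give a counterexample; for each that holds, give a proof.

Neither direction holds.

[⇒] This fails: take s = 2. Certainly 2 ∣ 2, but 15 ∤ 2.

[⇐] This fails: take s = 165. Both 15 ∣ 165 and 11 ∣ 165, yet 165 is not a multiple of 2 (since 165 = 82·2 + 1), so 2 ∤ 165.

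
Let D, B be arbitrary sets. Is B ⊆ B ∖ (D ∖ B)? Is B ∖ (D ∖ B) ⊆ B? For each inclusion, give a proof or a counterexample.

The two sets are equal.

Reverse inclusion. Let x ∈ B ∖ (D ∖ B). Then either x ∈ B and x ∉ D; or x ∈ D ∩ B. In each case x ∈ B, so B ∖ (D ∖ B) ⊆ B.

Forward inclusion. Let x ∈ B. Then either x ∈ B and x ∉ D; or x ∈ D ∩ B. In each case x ∈ B ∖ (D ∖ B), so B ⊆ B ∖ (D ∖ B).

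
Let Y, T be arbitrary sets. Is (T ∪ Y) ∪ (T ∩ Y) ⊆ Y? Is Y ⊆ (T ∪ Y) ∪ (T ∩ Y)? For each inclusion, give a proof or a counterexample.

(⟹) This inclusion fails. Take Y = ∅, T = {1}; then 1 ∈ (T ∪ Y) ∪ (T ∩ Y) but 1 ∉ Y.

(⟸) Let x ∈ Y. Then either x ∈ Y and x ∉ T; or x ∈ Y ∩ T. In each case x ∈ (T ∪ Y) ∪ (T ∩ Y), so Y ⊆ (T ∪ Y) ∪ (T ∩ Y).

(⊆) fails; (⊇) holds.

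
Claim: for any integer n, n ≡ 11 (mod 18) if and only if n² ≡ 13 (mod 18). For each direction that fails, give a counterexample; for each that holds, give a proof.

(⟸) This fails: take n = 7. Then 7² = 49 ≡ 13 (mod 18), yet 7 ≡ 7 (mod 18), not 11.

(⟹) Suppose n ≡ 11 (mod 18). Write n = 18j + 11. Then (18j + 11)² = 324j² + 396j + 121 = 18(18j² + 22j + 6) + 13, so n² ≡ 13 (mod 18).

Only the forward direction holds.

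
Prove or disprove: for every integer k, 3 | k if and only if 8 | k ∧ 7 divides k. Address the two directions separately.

Both directions fail.

(→) This fails: take k = 3. Certainly 3 ∣ 3, but 8 ∤ 3.

(←) This fails: take k = 56. Both 8 ∣ 56 and 7 ∣ 56, yet 56 is not a multiple of 3 (since 56 = 18·3 + 2), so 3 ∤ 56.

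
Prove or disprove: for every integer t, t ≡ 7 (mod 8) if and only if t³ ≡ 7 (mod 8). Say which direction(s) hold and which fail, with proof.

Both directions hold.

[⇒] Suppose t ≡ 7 (mod 8). Write t = 8j + 7. Then (8j + 7)³ = 512j³ + 1344j² + 1176j + 343 = 8(64j³ + 168j² + 147j + 42) + 7, so t³ ≡ 7 (mod 8).

[⇐] For the converse, argue contrapositively. If t ≢ 7 (mod 8), then t is congruent to one of 0, 1, 2, 3, 4, 5, 6 modulo 8, and these give t³ ≡ 0, 1, 0, 3, 0, 5, 0 respectively — never 7.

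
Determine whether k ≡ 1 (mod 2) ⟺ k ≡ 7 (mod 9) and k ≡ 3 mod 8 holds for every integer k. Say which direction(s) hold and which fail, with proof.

The forward direction fails; the converse holds.

(⟹) This fails: k = 1 gives 1 ≡ 1 (mod 2) but 1 ≡ 1 (mod 9), so the conjunction on the right does not hold.

(⟸) Conversely, if k ≡ 7 (mod 9) and k ≡ 3 (mod 8), then by the Chinese remainder theorem k ≡ 43 (mod 72). Since 43 ≡ 1 (mod 2) and 2 ∣ 72, we get k ≡ 1 (mod 2).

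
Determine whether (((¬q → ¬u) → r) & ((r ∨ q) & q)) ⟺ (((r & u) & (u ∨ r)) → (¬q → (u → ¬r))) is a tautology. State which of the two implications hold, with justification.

Only the forward direction holds.

(⟹) Assume the antecedent. If u is true, the antecedent forces (u = T, r = T, q = T), and the consequent holds there. If u is false, the consequent reduces to true regardless of the other variables. Either way the consequent holds.

(⟸) This fails. Under u = F, r = F, q = F, the left side is false but the right side is true.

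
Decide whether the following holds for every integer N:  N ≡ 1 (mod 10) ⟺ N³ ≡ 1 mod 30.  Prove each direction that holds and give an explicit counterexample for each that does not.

(⇒) This fails: take N = 11. Then 11 ≡ 1 (mod 10), but 11³ = 1331 ≡ 11 (mod 30), not 1.

(⇐) Conversely, the residues r modulo 30 with r³ ≡ 1 (mod 30) are exactly {1}, and each is ≡ 1 (mod 10).

Only the converse holds.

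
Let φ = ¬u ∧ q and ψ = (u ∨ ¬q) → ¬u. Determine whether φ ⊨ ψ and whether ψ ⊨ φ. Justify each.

(→) Assume the antecedent. If q is true, the antecedent forces (q = T, u = F), and (u ∨ ¬q) → ¬u holds there. If q is false, the antecedent cannot hold. Either way (u ∨ ¬q) → ¬u holds.

(←) This fails. Under q = F, u = F, the left side is false but the right side is true.

Not equivalent: only (⇒) holds.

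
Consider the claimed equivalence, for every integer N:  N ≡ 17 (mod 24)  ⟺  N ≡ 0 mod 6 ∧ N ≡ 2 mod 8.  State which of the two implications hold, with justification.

(⇒) fails and (⇐) fails.

(⟹) This fails: N = 17 gives 17 ≡ 17 (mod 24) but 17 ≡ 5 (mod 6), so the conjunction on the right does not hold.

(⟸) This fails: N = 18 satisfies both congruences on the right (18 ≡ 0 mod 6 and 18 ≡ 2 mod 8) yet 18 ≡ 18 (mod 24), not 17.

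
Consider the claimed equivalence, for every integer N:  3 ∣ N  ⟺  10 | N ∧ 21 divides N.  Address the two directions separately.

Only the reverse direction holds.

Forward direction. This fails: take N = 3. Certainly 3 ∣ 3, but 10 ∤ 3.

Converse. Suppose 10 ∣ N and 21 ∣ N. Any common multiple of 10 and 21 is a multiple of their lcm; here gcd(10, 21) = 1, so lcm(10, 21) = 10·21 = 210, so 210 ∣ N. Since 3 ∣ 210, it follows that 3 ∣ N.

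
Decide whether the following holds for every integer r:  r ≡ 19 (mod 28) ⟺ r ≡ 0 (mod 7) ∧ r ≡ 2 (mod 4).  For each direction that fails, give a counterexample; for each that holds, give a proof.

Neither implication holds.

Forward direction. This fails: r = 19 gives 19 ≡ 19 (mod 28) but 19 ≡ 5 (mod 7), so the conjunction on the right does not hold.

Converse. This fails: r = 14 satisfies both congruences on the right (14 ≡ 0 mod 7 and 14 ≡ 2 mod 4) yet 14 ≡ 14 (mod 28), not 19.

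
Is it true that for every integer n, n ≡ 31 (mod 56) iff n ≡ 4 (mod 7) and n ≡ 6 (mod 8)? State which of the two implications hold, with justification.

(⇒) fails and (⇐) fails.

[⇒] This fails: n = 31 gives 31 ≡ 31 (mod 56) but 31 ≡ 3 (mod 7), so the conjunction on the right does not hold.

[⇐] This fails: n = 46 satisfies both congruences on the right (46 ≡ 4 mod 7 and 46 ≡ 6 mod 8) yet 46 ≡ 46 (mod 56), not 31.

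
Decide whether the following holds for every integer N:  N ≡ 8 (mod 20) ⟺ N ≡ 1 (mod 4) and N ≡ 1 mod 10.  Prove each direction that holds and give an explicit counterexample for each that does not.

(⇒) fails and (⇐) fails.

(⇒) This fails: N = 8 gives 8 ≡ 8 (mod 20) but 8 ≡ 0 (mod 4), so the conjunction on the right does not hold.

(⇐) This fails: N = 1 satisfies both congruences on the right (1 ≡ 1 mod 4 and 1 ≡ 1 mod 10) yet 1 ≡ 1 (mod 20), not 8.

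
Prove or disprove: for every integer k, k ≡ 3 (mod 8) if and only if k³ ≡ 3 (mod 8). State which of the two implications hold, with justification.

Both implications hold.

(⟹) Suppose k ≡ 3 (mod 8). Write k = 8j + 3. Then (8j + 3)³ = 512j³ + 576j² + 216j + 27 = 8(64j³ + 72j² + 27j + 3) + 3, so k³ ≡ 3 (mod 8).

(⟸) For the converse, argue contrapositively. If k ≢ 3 (mod 8), then k is congruent to one of 0, 1, 2, 4, 5, 6, 7 modulo 8, and these give k³ ≡ 0, 1, 0, 0, 5, 0, 7 respectively — never 3.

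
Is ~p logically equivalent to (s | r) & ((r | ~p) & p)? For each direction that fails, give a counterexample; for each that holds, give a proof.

Both directions fail.

(→) This fails. Under s = F, p = F, r = F, the left side is true but the right side is false.

(←) This fails. Under s = F, p = T, r = T, the left side is false but the right side is true.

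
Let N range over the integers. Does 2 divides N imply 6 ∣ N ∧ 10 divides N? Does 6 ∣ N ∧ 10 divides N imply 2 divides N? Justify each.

(←) Suppose 6 ∣ N and 10 ∣ N. Any common multiple of 6 and 10 is a multiple of their lcm; here lcm(6, 10) = 6·10/gcd(6, 10) = 60/2 = 30, so 30 ∣ N. Since 2 ∣ 30, it follows that 2 ∣ N.

(→) This fails: take N = 2. Certainly 2 ∣ 2, but 6 ∤ 2.

Only the reverse direction holds.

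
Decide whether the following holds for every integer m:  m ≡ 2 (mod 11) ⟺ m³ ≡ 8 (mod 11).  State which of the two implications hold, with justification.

Both directions hold.

(⟹) Suppose m ≡ 2 (mod 11). Write m = 11j + 2. Then (11j + 2)³ = 1331j³ + 726j² + 132j + 8 = 11(121j³ + 66j² + 12j) + 8, so m³ ≡ 8 (mod 11).

(⟸) Conversely, suppose m³ ≡ 8 (mod 11). The only residue r in {0, …, 10} with r³ ≡ 8 (mod 11) is r = 2, so m ≡ 2 (mod 11).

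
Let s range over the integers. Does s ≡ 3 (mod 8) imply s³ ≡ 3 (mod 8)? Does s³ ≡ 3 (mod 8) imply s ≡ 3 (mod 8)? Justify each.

Both implications hold.

(⟹) Suppose s ≡ 3 (mod 8). Write s = 8j + 3. Then (8j + 3)³ = 512j³ + 576j² + 216j + 27 = 8(64j³ + 72j² + 27j + 3) + 3, so s³ ≡ 3 (mod 8).

(⟸) For the converse, argue contrapositively. If s ≢ 3 (mod 8), then s is congruent to one of 0, 1, 2, 4, 5, 6, 7 modulo 8, and these give s³ ≡ 0, 1, 0, 0, 5, 0, 7 respectively — never 3.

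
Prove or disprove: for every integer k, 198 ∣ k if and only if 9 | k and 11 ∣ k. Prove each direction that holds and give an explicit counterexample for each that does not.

(→) If 198 ∣ k, write k = 198q. Since 198 = 22·9, k = 9·(22q), so 9 ∣ k; and since 198 = 18·11, k = 11·(18q), so 11 ∣ k.

(←) This fails: take k = 99. Both 9 ∣ 99 and 11 ∣ 99, yet 99 is not a multiple of 198 (since 99 = 0·198 + 99), so 198 ∤ 99.

(⇒) holds; (⇐) fails.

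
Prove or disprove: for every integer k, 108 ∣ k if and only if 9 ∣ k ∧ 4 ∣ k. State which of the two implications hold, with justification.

(⟹) If 108 ∣ k, write k = 108q. Since 108 = 12·9, k = 9·(12q), so 9 ∣ k; and since 108 = 27·4, k = 4·(27q), so 4 ∣ k.

(⟸) This fails: take k = 36. Both 9 ∣ 36 and 4 ∣ 36, yet 36 is not a multiple of 108 (since 36 = 0·108 + 36), so 108 ∤ 36.

The forward direction holds; the converse fails.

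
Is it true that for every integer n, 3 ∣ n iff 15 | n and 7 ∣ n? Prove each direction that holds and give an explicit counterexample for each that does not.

[⇒] This fails: take n = 3. Certainly 3 ∣ 3, but 15 ∤ 3.

[⇐] Suppose 15 ∣ n and 7 ∣ n. Any common multiple of 15 and 7 is a multiple of their lcm; here gcd(15, 7) = 1, so lcm(15, 7) = 15·7 = 105, so 105 ∣ n. Since 3 ∣ 105, it follows that 3 ∣ n.

Only the converse holds.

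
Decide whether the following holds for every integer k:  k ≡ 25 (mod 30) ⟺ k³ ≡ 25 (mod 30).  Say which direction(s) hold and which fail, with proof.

Forward direction. Suppose k ≡ 25 (mod 30). Write k = 30j + 25. Then (30j + 25)³ = 27000j³ + 67500j² + 56250j + 15625 = 30(900j³ + 2250j² + 1875j + 520) + 25, so k³ ≡ 25 (mod 30).

Converse. Suppose k³ ≡ 25 (mod 30). The only residue r in {0, …, 29} with r³ ≡ 25 (mod 30) is r = 25, so k ≡ 25 (mod 30).

The biconditional holds.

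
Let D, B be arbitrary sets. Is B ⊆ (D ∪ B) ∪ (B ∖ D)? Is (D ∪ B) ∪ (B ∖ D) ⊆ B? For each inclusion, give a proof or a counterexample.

Only the forward inclusion holds.

Forward inclusion. Let x ∈ B. Then either x ∈ B and x ∉ D; or x ∈ D ∩ B. In each case x ∈ (D ∪ B) ∪ (B ∖ D), so B ⊆ (D ∪ B) ∪ (B ∖ D).

Reverse inclusion. This inclusion fails. Take D = {1}, B = ∅; then 1 ∈ (D ∪ B) ∪ (B ∖ D) but 1 ∉ B.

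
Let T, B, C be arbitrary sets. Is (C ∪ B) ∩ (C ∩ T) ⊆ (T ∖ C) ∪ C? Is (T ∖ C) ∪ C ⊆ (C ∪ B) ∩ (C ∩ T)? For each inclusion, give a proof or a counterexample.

Only the forward inclusion holds.

(⊆) Let x ∈ (C ∪ B) ∩ (C ∩ T). Then either x ∈ T ∩ C and x ∉ B; or x ∈ T ∩ B ∩ C. In each case x ∈ (T ∖ C) ∪ C, so (C ∪ B) ∩ (C ∩ T) ⊆ (T ∖ C) ∪ C.

(⊇) This inclusion fails. Take T = {1}, B = ∅, C = ∅; then 1 ∈ (T ∖ C) ∪ C but 1 ∉ (C ∪ B) ∩ (C ∩ T).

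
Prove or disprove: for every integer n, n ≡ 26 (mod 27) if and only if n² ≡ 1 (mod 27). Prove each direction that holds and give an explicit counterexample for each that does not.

Only the forward implication holds.

Forward direction. Suppose n ≡ 26 (mod 27). Write n = 27j + 26. Then (27j + 26)² = 729j² + 1404j + 676 = 27(27j² + 52j + 25) + 1, so n² ≡ 1 (mod 27).

Converse. This fails: take n = 1. Then 1² = 1 ≡ 1 (mod 27), yet 1 ≡ 1 (mod 27), not 26.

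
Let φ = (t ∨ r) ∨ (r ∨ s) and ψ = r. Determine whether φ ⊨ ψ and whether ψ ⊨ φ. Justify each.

(⇒) This fails. Under s = T, r = F, t = F, the left side is true but the right side is false.

(⇐) Assume the antecedent. If s is true, (t ∨ r) ∨ (r ∨ s) reduces to true regardless of the other variables. If s is false, the antecedent forces (s = F, r = T, t = F) or (s = F, r = T, t = T), and (t ∨ r) ∨ (r ∨ s) holds there. Either way (t ∨ r) ∨ (r ∨ s) holds.

Only the converse holds.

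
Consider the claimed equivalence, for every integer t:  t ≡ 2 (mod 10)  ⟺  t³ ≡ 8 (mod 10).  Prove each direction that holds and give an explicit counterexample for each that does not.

(⟹) Suppose t ≡ 2 (mod 10). Write t = 10j + 2. Then (10j + 2)³ = 1000j³ + 600j² + 120j + 8 = 10(100j³ + 60j² + 12j) + 8, so t³ ≡ 8 (mod 10).

(⟸) For the converse, argue contrapositively. If t ≢ 2 (mod 10), then t is congruent to one of 0, 1, 3, 4, 5, 6, 7, 8, 9 modulo 10, and these give t³ ≡ 0, 1, 7, 4, 5, 6, 3, 2, 9 respectively — never 8.

Both implications hold.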